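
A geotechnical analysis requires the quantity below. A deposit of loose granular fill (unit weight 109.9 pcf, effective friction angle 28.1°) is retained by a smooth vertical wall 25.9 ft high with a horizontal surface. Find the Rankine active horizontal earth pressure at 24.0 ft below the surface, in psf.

949 psf

K_a = (1 − sin φ)/(1 + sin φ) = 0.3596.
σ_h = K_a γ z = 0.3596 × 109.9 × 24.0 = 948.5 psf.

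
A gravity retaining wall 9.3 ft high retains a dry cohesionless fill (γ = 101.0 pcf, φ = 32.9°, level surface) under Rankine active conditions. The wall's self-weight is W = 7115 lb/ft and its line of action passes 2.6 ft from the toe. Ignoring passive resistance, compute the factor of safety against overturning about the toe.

4.62

K_a = tan²(45° − 32.9°/2) = 0.2960.
P_a = ½K_aγH² = 0.5×0.2960×101.0×9.3² = 1293 lb/ft, acting at H/3 = 3.100 ft above the base.
Overturning moment M_o = P_a × H/3 = 1293 × 3.100 = 4008.
Resisting moment M_r = W × 2.6 = 7115 × 2.6 = 18500.
FS_overturning = M_r/M_o = 18500/4008 = 4.615.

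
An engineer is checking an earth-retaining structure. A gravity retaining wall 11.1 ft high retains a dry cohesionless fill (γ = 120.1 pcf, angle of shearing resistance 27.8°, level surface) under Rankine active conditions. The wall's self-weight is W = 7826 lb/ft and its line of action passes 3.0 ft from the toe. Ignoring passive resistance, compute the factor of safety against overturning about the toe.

K_a = tan²(45° − 27.8°/2) = 0.3639.
P_a = ½K_aγH² = 0.5×0.3639×120.1×11.1² = 2692 lb/ft, acting at H/3 = 3.700 ft above the base.
Overturning moment M_o = P_a × H/3 = 2692 × 3.700 = 9962.
Resisting moment M_r = W × 3.0 = 7826 × 3.0 = 23480.
FS_overturning = M_r/M_o = 23480/9962 = 2.357.

2.36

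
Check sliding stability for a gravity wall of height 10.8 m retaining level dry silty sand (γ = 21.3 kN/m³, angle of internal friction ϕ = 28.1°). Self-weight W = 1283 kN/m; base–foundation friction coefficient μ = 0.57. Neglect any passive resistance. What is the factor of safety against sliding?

K_a = tan²(45° − 28.1°/2) = 0.3596.
P_a = ½K_aγH² = 0.5×0.3596×21.3×10.8² = 446.7 kN/m, acting at H/3 = 3.600 m above the base.
FS_sliding = μW / P_a = 0.57×1283 / 446.7 = 1.637.

1.64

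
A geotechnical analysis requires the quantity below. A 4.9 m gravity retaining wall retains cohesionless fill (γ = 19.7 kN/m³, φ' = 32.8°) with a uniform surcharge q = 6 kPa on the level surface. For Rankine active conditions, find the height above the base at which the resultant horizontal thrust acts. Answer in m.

1.72 m

K_a = 0.2973.
Triangular part P₁ = ½K_aγH² = 70.30 at H/3 = 1.633 m; rectangular part P₂ = K_a q H = 8.740 at H/2 = 2.450 m.
ȳ = (P₁·1.633 + P₂·2.450)/(P₁+P₂) = 1.724 m.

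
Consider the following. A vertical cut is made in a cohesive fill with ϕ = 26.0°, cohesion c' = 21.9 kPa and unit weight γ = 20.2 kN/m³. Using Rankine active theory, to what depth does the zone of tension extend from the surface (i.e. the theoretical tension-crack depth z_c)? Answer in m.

K_a = tan²(45° − 26.0°/2) = 0.3905; √K_a = 0.6249.
The active pressure is zero where K_a γ z = 2c√K_a, so z_c = 2c/(γ√K_a) = 2×21.9/(20.2×0.6249) = 3.470 m.

3.47 m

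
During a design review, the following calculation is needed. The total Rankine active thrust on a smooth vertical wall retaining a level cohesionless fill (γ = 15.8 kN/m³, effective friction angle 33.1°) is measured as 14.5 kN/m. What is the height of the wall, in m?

K_a = 0.2936. P_a = ½ K_a γ H² ⇒ H = √(2P_a/(K_a γ)).
H = √(2×14.5/(0.2936×15.8)) = 2.500 m.

2.50 m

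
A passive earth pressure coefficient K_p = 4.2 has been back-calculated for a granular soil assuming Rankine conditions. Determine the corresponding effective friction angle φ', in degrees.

38.0°

K_p = (1+sin φ)/(1−sin φ) ⇒ sin φ = (K_p − 1)/(K_p + 1) = 0.6154.
φ = arcsin(0.6154) = 37.98°.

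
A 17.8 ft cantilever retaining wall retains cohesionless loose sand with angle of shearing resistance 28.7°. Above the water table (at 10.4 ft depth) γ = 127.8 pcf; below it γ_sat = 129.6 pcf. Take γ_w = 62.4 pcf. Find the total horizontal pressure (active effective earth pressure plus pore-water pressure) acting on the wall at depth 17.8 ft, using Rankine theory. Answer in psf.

K_a = (1 − sin φ)/(1 + sin φ) = 0.3511.
γ' = 129.6 − 62.4 = 67.20 pcf.
Effective vertical stress at 17.8 ft: σ'_v = 127.8×10.4 + 67.20×7.40 = 1826 psf.
σ'_h = K_a σ'_v = 0.3511 × 1826 = 641.3 psf; u = γ_w × 7.40 = 461.8 psf.
Total σ_h = 641.3 + 461.8 = 1103 psf.

1100 psf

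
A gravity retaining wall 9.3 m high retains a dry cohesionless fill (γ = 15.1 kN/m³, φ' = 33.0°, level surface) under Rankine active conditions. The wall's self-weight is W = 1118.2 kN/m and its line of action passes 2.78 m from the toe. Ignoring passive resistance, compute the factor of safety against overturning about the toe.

K_a = tan²(45° − 33.0°/2) = 0.2948.
P_a = ½K_aγH² = 0.5×0.2948×15.1×9.3² = 192.5 kN/m, acting at H/3 = 3.100 m above the base.
Overturning moment M_o = P_a × H/3 = 192.5 × 3.100 = 596.8.
Resisting moment M_r = W × 2.78 = 1118.2 × 2.78 = 3109.
FS_overturning = M_r/M_o = 3109/596.8 = 5.209.

5.21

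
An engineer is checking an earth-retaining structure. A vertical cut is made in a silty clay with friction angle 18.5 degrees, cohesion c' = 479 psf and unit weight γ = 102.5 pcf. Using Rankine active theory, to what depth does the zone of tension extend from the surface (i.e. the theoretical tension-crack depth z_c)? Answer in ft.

K_a = tan²(45° − 18.5°/2) = 0.5183; √K_a = 0.7199.
The active pressure is zero where K_a γ z = 2c√K_a, so z_c = 2c/(γ√K_a) = 2×479/(102.5×0.7199) = 12.98 ft.

13.0 ft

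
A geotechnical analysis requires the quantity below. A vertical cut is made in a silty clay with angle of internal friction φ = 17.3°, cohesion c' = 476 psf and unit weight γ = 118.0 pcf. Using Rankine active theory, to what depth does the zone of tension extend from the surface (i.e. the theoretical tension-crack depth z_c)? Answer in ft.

K_a = tan²(45° − 17.3°/2) = 0.5416; √K_a = 0.7359.
The active pressure is zero where K_a γ z = 2c√K_a, so z_c = 2c/(γ√K_a) = 2×476/(118.0×0.7359) = 10.96 ft.

11.0 ft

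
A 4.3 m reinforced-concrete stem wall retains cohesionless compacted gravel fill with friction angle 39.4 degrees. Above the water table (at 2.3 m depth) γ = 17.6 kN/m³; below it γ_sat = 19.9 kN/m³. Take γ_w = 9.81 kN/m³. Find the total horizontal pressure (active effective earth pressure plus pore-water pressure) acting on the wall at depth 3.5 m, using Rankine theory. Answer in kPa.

23.5 kPa

K_a = (1 − sin φ)/(1 + sin φ) = 0.2234.
γ' = 19.9 − 9.81 = 10.09 kN/m³.
Effective vertical stress at 3.5 m: σ'_v = 17.6×2.3 + 10.09×1.20 = 52.59 kPa.
σ'_h = K_a σ'_v = 0.2234 × 52.59 = 11.75 kPa; u = γ_w × 1.20 = 11.77 kPa.
Total σ_h = 11.75 + 11.77 = 23.52 kPa.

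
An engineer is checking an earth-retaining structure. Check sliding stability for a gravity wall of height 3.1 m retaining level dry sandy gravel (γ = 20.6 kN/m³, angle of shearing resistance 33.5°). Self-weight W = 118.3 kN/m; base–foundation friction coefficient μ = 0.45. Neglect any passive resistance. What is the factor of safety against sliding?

1.86

K_a = tan²(45° − 33.5°/2) = 0.2887.
P_a = ½K_aγH² = 0.5×0.2887×20.6×3.1² = 28.58 kN/m, acting at H/3 = 1.033 m above the base.
FS_sliding = μW / P_a = 0.45×118.3 / 28.58 = 1.863.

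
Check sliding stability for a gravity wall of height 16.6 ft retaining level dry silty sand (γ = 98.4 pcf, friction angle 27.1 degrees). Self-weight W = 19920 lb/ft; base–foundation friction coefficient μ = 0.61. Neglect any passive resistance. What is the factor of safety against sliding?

2.40

K_a = tan²(45° − 27.1°/2) = 0.3741.
P_a = ½K_aγH² = 0.5×0.3741×98.4×16.6² = 5071 lb/ft, acting at H/3 = 5.533 ft above the base.
FS_sliding = μW / P_a = 0.61×19920 / 5071 = 2.396.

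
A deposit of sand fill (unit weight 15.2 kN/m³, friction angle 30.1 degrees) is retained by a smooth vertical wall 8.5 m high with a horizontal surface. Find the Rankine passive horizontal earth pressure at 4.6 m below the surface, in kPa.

211 kPa

K_p = (1 + sin φ)/(1 − sin φ) = 3.012.
σ_h = K_p γ z = 3.012 × 15.2 × 4.6 = 210.6 kPa.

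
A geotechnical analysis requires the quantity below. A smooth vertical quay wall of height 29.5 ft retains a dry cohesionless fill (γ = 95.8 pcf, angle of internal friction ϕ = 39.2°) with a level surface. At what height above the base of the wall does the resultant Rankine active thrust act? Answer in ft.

K_a = 0.2255.
The pressure distribution is triangular, so the resultant acts at H/3 above the base = 29.5/3 = 9.833 ft.

9.83 ft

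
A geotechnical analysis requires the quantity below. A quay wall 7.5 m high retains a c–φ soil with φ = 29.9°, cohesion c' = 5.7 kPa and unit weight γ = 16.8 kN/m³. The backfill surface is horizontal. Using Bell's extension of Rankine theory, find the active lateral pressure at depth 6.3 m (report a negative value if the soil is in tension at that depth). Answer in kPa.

K_a = (1 − sin φ)/(1 + sin φ) = 0.3347.
σ_a = K_a γ z − 2c√K_a = 0.3347×16.8×6.3 − 2×5.7×0.5785 = 28.83 kPa.

28.8 kPa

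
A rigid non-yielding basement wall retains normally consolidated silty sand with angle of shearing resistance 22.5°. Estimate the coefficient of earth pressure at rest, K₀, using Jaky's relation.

0.617

K₀ = 1 − sin φ' = 1 − sin 22.5° = 0.6173.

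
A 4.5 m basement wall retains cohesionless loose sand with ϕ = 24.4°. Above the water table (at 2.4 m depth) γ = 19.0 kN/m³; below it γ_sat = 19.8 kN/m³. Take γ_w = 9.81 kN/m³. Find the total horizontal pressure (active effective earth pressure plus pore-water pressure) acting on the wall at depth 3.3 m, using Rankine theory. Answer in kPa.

31.5 kPa

K_a = (1 − sin φ)/(1 + sin φ) = 0.4153.
γ' = 19.8 − 9.81 = 9.990 kN/m³.
Effective vertical stress at 3.3 m: σ'_v = 19.0×2.4 + 9.990×0.900 = 54.59 kPa.
σ'_h = K_a σ'_v = 0.4153 × 54.59 = 22.67 kPa; u = γ_w × 0.900 = 8.829 kPa.
Total σ_h = 22.67 + 8.829 = 31.50 kPa.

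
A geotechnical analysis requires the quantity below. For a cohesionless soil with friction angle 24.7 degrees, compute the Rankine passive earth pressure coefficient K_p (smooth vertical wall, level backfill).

2.44

K_p = (1 + sin φ)/(1 − sin φ) = tan²(45° + 24.7°/2) = 2.436.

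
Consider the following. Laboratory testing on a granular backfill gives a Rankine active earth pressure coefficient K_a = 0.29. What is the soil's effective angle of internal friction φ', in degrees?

K_a = tan²(45° − φ/2) ⇒ 45° − φ/2 = arctan(√0.29) = 28.30°.
φ = 2(45° − 28.30°) = 33.39°.

33.4°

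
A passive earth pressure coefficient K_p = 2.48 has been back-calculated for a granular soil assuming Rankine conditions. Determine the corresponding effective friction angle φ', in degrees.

K_p = (1+sin φ)/(1−sin φ) ⇒ sin φ = (K_p − 1)/(K_p + 1) = 0.4253.
φ = arcsin(0.4253) = 25.17°.

25.2°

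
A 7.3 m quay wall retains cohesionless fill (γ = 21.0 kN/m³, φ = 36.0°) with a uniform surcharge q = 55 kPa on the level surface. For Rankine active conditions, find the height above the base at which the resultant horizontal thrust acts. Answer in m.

K_a = 0.2596.
Triangular part P₁ = ½K_aγH² = 145.3 at H/3 = 2.433 m; rectangular part P₂ = K_a q H = 104.2 at H/2 = 3.650 m.
ȳ = (P₁·2.433 + P₂·3.650)/(P₁+P₂) = 2.942 m.

2.94 m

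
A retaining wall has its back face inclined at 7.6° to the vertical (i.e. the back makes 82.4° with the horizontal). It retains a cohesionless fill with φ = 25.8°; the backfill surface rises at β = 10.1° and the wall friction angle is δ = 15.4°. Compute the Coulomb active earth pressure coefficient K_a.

K_a = sin²(α+φ) / [sin²α · sin(α−δ) · (1 + √{sin(φ+δ)sin(φ−β) / (sin(α−δ)sin(α+β))})²].
With α = 82.4°, φ = 25.8°, δ = 15.4°, β = 10.1°: K_a = 0.4810.

0.481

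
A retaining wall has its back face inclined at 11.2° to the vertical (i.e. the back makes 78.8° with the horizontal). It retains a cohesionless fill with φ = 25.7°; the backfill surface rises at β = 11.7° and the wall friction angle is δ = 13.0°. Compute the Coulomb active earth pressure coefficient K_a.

K_a = sin²(α+φ) / [sin²α · sin(α−δ) · (1 + √{sin(φ+δ)sin(φ−β) / (sin(α−δ)sin(α+β))})²].
With α = 78.8°, φ = 25.7°, δ = 13.0°, β = 11.7°: K_a = 0.5393.

0.539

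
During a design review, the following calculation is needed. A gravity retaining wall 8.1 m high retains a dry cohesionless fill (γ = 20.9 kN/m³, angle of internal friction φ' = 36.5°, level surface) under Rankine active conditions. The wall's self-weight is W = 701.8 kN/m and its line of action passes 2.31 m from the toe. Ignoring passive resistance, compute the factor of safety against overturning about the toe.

K_a = tan²(45° − 36.5°/2) = 0.2541.
P_a = ½K_aγH² = 0.5×0.2541×20.9×8.1² = 174.2 kN/m, acting at H/3 = 2.700 m above the base.
Overturning moment M_o = P_a × H/3 = 174.2 × 2.700 = 470.3.
Resisting moment M_r = W × 2.31 = 701.8 × 2.31 = 1621.
FS_overturning = M_r/M_o = 1621/470.3 = 3.447.

3.45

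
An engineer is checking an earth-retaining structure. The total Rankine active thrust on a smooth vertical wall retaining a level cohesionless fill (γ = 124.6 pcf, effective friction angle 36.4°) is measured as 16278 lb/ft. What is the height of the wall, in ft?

32.0 ft

K_a = 0.2552. P_a = ½ K_a γ H² ⇒ H = √(2P_a/(K_a γ)).
H = √(2×16278/(0.2552×124.6)) = 32.00 ft.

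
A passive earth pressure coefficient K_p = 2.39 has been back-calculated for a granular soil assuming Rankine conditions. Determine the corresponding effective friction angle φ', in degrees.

K_p = (1+sin φ)/(1−sin φ) ⇒ sin φ = (K_p − 1)/(K_p + 1) = 0.4100.
φ = arcsin(0.4100) = 24.21°.

24.2°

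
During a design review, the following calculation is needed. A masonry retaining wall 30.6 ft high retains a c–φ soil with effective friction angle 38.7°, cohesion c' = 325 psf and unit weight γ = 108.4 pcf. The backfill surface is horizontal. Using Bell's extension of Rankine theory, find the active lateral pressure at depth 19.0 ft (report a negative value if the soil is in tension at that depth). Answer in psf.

163 psf

K_a = (1 − sin φ)/(1 + sin φ) = 0.2306.
σ_a = K_a γ z − 2c√K_a = 0.2306×108.4×19.0 − 2×325×0.4802 = 162.8 psf.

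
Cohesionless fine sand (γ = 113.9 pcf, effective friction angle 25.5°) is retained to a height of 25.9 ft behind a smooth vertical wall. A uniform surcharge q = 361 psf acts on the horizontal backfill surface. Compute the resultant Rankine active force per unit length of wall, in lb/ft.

K_a = tan²(45° − φ/2) = 0.3981.
Soil triangle: ½ K_a γ H² = 0.5×0.3981×113.9×25.9² = 15210 lb/ft.
Surcharge rectangle: K_a q H = 0.3981×361×25.9 = 3722 lb/ft.
Total = 15210 + 3722 = 18930 lb/ft.

18900 lb/ft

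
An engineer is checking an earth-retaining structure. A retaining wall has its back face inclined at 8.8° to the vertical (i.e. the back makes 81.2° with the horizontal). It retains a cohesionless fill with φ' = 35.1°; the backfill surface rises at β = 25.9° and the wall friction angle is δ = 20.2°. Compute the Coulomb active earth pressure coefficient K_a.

0.482

K_a = sin²(α+φ) / [sin²α · sin(α−δ) · (1 + √{sin(φ+δ)sin(φ−β) / (sin(α−δ)sin(α+β))})²].
With α = 81.2°, φ = 35.1°, δ = 20.2°, β = 25.9°: K_a = 0.4824.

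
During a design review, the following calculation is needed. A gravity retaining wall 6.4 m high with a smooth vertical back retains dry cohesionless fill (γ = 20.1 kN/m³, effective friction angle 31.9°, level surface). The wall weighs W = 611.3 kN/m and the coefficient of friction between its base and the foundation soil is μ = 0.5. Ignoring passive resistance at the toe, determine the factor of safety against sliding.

K_a = tan²(45° − 31.9°/2) = 0.3085.
P_a = ½K_aγH² = 0.5×0.3085×20.1×6.4² = 127.0 kN/m, acting at H/3 = 2.133 m above the base.
FS_sliding = μW / P_a = 0.5×611.3 / 127.0 = 2.407.

2.41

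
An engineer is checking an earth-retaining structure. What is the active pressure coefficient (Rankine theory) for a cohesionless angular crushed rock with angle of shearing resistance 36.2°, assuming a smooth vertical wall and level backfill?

0.257

K_a = (1 − sin φ)/(1 + sin φ) = (1 − sin 36.2°)/(1 + sin 36.2°) = 0.2574.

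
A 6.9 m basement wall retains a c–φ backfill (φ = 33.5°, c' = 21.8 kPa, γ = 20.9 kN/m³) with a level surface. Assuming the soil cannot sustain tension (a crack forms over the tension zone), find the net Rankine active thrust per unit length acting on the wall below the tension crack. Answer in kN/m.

K_a = 0.2887; √K_a = 0.5373.
Tension-crack depth z_c = 2c/(γ√K_a) = 2×21.8/(20.9×0.5373) = 3.882 m.
σ_a at base = K_a γ H − 2c√K_a = 0.2887×20.9×6.9 − 2×21.8×0.5373 = 18.21 kPa.
P_a = ½ × 18.21 × (H − z_c) = 0.5×18.21×3.018 = 27.47 kN/m.

27.5 kN/m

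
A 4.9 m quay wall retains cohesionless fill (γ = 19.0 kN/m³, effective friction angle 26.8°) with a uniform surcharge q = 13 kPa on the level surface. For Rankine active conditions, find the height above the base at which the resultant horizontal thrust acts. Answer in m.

1.81 m

K_a = 0.3785.
Triangular part P₁ = ½K_aγH² = 86.33 at H/3 = 1.633 m; rectangular part P₂ = K_a q H = 24.11 at H/2 = 2.450 m.
ȳ = (P₁·1.633 + P₂·2.450)/(P₁+P₂) = 1.812 m.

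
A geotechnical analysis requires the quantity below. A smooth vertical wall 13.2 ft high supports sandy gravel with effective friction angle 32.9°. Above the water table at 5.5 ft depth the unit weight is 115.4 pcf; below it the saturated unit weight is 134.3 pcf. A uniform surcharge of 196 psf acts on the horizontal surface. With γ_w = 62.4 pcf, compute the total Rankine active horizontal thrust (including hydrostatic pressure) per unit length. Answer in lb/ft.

5210 lb/ft

K_a = tan²(45° − φ/2) = 0.2960.
γ' = 134.3 − 62.4 = 71.90 pcf. h₂ = H − d_w = 7.7 ft.
σ'_h: at surface K_a·q = 58.02; at WT K_a(q+γd_w) = 245.9; at base K_a(q+γd_w+γ'h₂) = 409.8 psf.
P₁ = ½(58.02+245.9)×5.5 = 835.8; P₂ = ½(245.9+409.8)×7.7 = 2525; P_w = ½γ_w h₂² = 1850.
Total = 835.8+2525+1850 = 5210 lb/ft.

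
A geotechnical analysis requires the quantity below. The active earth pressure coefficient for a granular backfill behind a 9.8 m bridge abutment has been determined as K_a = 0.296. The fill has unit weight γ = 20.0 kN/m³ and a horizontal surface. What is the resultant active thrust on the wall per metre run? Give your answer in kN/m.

284 kN/m

P = ½ K_a γ H² = 0.5 × 0.296 × 20.0 × 9.8² = 284.3 kN/m.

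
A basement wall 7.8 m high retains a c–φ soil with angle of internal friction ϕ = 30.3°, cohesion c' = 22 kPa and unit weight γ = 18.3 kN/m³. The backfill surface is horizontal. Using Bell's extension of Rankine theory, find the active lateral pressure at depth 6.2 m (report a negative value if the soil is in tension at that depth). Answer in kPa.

K_a = (1 − sin φ)/(1 + sin φ) = 0.3293.
σ_a = K_a γ z − 2c√K_a = 0.3293×18.3×6.2 − 2×22×0.5739 = 12.11 kPa.

12.1 kPa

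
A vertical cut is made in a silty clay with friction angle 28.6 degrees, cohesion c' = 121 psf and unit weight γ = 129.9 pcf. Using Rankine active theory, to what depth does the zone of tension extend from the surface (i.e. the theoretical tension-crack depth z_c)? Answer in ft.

K_a = tan²(45° − 28.6°/2) = 0.3525; √K_a = 0.5938.
The active pressure is zero where K_a γ z = 2c√K_a, so z_c = 2c/(γ√K_a) = 2×121/(129.9×0.5938) = 3.138 ft.

3.14 ft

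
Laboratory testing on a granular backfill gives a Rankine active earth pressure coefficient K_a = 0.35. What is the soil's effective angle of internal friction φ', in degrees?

K_a = tan²(45° − φ/2) ⇒ 45° − φ/2 = arctan(√0.35) = 30.61°.
φ = 2(45° − 30.61°) = 28.78°.

28.8°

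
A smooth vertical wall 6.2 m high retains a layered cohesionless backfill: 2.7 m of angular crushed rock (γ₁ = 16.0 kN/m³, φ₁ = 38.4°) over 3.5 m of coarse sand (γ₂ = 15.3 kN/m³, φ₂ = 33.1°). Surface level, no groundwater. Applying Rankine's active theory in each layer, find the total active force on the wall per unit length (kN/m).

K_a1 = tan²(45°−38.4°/2) = 0.2337; K_a2 = tan²(45°−33.1°/2) = 0.2936.
Layer 1: σ at base = K_a1 γ₁ h₁ = 10.10 kPa; P₁ = ½×10.10×2.7 = 13.63.
Layer 2: σ_v at top = γ₁h₁ = 43.20; σ_h top = K_a2×43.20 = 12.68; σ_h base = K_a2×(43.20+15.3×3.5) = 28.40.
P₂ = ½(12.68+28.40)×3.5 = 71.90. Total P_a = 13.63+71.90 = 85.53 kN/m.

85.5 kN/m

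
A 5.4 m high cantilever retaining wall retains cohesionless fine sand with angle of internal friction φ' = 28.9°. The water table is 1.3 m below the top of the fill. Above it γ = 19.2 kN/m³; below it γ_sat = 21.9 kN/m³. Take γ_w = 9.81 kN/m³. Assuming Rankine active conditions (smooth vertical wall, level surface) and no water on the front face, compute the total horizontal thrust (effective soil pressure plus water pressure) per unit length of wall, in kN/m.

159 kN/m

K_a = tan²(45° − φ/2) = 0.3484.
γ' = 21.9 − 9.81 = 12.09 kN/m³. Depth below WT = 4.1 m.
σ'_h at WT = K_a γ d_w = 8.695 kPa; at base = 8.695 + K_a γ' × 4.1 = 25.96 kPa.
P₁ (0–1.3 m) = ½×8.695×1.3 = 5.652. P₂ (1.3–5.4 m) = ½(8.695+25.96)×4.1 = 71.05.
P_w = ½ γ_w h₂² = 0.5×9.81×4.1² = 82.45. Total = 5.652+71.05+82.45 = 159.2 kN/m.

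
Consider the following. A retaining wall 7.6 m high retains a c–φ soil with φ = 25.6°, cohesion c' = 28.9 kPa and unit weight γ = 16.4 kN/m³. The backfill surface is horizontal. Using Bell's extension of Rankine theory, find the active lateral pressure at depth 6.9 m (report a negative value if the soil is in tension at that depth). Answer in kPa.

K_a = (1 − sin φ)/(1 + sin φ) = 0.3966.
σ_a = K_a γ z − 2c√K_a = 0.3966×16.4×6.9 − 2×28.9×0.6297 = 8.477 kPa.

8.48 kPa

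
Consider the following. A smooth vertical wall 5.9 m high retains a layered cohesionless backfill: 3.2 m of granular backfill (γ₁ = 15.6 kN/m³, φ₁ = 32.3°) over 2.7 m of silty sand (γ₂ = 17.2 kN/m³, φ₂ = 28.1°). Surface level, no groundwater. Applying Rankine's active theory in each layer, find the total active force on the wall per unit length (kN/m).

K_a1 = tan²(45°−32.3°/2) = 0.3035; K_a2 = tan²(45°−28.1°/2) = 0.3596.
Layer 1: σ at base = K_a1 γ₁ h₁ = 15.15 kPa; P₁ = ½×15.15×3.2 = 24.24.
Layer 2: σ_v at top = γ₁h₁ = 49.92; σ_h top = K_a2×49.92 = 17.95; σ_h base = K_a2×(49.92+17.2×2.7) = 34.65.
P₂ = ½(17.95+34.65)×2.7 = 71.01. Total P_a = 24.24+71.01 = 95.25 kN/m.

95.3 kN/m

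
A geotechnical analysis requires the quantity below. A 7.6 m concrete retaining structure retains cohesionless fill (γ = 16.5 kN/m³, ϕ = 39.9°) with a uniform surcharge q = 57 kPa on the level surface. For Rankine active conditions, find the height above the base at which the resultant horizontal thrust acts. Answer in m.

K_a = 0.2184.
Triangular part P₁ = ½K_aγH² = 104.1 at H/3 = 2.533 m; rectangular part P₂ = K_a q H = 94.63 at H/2 = 3.800 m.
ȳ = (P₁·2.533 + P₂·3.800)/(P₁+P₂) = 3.137 m.

3.14 m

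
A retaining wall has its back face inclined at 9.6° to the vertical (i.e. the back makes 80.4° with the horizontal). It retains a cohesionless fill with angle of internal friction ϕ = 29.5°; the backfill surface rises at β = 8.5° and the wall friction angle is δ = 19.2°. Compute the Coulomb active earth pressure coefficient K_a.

K_a = sin²(α+φ) / [sin²α · sin(α−δ) · (1 + √{sin(φ+δ)sin(φ−β) / (sin(α−δ)sin(α+β))})²].
With α = 80.4°, φ = 29.5°, δ = 19.2°, β = 8.5°: K_a = 0.4296.

0.430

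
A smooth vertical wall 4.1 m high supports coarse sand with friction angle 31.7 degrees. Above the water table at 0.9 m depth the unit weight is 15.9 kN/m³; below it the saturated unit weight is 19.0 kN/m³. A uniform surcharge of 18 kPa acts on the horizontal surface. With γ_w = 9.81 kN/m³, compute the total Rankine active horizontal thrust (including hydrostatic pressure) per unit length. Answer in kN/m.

104 kN/m

K_a = tan²(45° − φ/2) = 0.3111.
γ' = 19.0 − 9.81 = 9.190 kN/m³. h₂ = H − d_w = 3.2 m.
σ'_h: at surface K_a·q = 5.599; at WT K_a(q+γd_w) = 10.05; at base K_a(q+γd_w+γ'h₂) = 19.20 kPa.
P₁ = ½(5.599+10.05)×0.9 = 7.042; P₂ = ½(10.05+19.20)×3.2 = 46.80; P_w = ½γ_w h₂² = 50.23.
Total = 7.042+46.80+50.23 = 104.1 kN/m.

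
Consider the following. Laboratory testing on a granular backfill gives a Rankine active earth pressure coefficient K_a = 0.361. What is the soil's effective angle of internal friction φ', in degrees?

K_a = tan²(45° − φ/2) ⇒ 45° − φ/2 = arctan(√0.361) = 31.00°.
φ = 2(45° − 31.00°) = 28.00°.

28.0°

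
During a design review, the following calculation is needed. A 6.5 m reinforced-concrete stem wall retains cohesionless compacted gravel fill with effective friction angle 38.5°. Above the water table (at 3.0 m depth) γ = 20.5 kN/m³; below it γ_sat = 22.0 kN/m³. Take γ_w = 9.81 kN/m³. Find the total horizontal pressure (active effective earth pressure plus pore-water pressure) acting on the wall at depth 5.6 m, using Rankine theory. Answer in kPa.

K_a = (1 − sin φ)/(1 + sin φ) = 0.2327.
γ' = 22.0 − 9.81 = 12.19 kN/m³.
Effective vertical stress at 5.6 m: σ'_v = 20.5×3.0 + 12.19×2.60 = 93.19 kPa.
σ'_h = K_a σ'_v = 0.2327 × 93.19 = 21.68 kPa; u = γ_w × 2.60 = 25.51 kPa.
Total σ_h = 21.68 + 25.51 = 47.19 kPa.

47.2 kPa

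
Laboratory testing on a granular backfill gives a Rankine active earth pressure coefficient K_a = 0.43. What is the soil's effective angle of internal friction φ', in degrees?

K_a = tan²(45° − φ/2) ⇒ 45° − φ/2 = arctan(√0.43) = 33.25°.
φ = 2(45° − 33.25°) = 23.49°.

23.5°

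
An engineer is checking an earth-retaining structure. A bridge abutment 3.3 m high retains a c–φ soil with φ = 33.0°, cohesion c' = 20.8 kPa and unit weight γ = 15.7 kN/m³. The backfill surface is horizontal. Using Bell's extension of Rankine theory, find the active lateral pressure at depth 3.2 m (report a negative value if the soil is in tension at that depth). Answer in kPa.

-7.78 kPa

K_a = (1 − sin φ)/(1 + sin φ) = 0.2948.
σ_a = K_a γ z − 2c√K_a = 0.2948×15.7×3.2 − 2×20.8×0.5430 = -7.776 kPa.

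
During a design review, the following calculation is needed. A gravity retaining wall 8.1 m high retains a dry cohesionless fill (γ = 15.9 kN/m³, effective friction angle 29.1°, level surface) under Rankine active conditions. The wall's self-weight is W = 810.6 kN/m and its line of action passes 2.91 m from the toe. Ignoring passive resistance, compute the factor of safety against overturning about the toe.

K_a = tan²(45° − 29.1°/2) = 0.3456.
P_a = ½K_aγH² = 0.5×0.3456×15.9×8.1² = 180.3 kN/m, acting at H/3 = 2.700 m above the base.
Overturning moment M_o = P_a × H/3 = 180.3 × 2.700 = 486.7.
Resisting moment M_r = W × 2.91 = 810.6 × 2.91 = 2359.
FS_overturning = M_r/M_o = 2359/486.7 = 4.847.

4.85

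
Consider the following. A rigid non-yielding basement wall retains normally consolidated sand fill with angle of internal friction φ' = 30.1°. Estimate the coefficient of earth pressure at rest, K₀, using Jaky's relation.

K₀ = 1 − sin φ' = 1 − sin 30.1° = 0.4985.

0.498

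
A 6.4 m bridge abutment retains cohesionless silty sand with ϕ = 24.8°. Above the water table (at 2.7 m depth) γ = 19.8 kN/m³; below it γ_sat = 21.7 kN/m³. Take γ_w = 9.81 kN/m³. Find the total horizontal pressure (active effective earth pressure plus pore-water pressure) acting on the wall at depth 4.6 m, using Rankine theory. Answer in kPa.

49.7 kPa

K_a = (1 − sin φ)/(1 + sin φ) = 0.4090.
γ' = 21.7 − 9.81 = 11.89 kN/m³.
Effective vertical stress at 4.6 m: σ'_v = 19.8×2.7 + 11.89×1.90 = 76.05 kPa.
σ'_h = K_a σ'_v = 0.4090 × 76.05 = 31.10 kPa; u = γ_w × 1.90 = 18.64 kPa.
Total σ_h = 31.10 + 18.64 = 49.74 kPa.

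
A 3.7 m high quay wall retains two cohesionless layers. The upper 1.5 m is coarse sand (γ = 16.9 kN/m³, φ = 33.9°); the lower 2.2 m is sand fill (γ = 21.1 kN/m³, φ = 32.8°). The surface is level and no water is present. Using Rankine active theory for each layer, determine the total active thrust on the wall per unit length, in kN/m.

37.2 kN/m

K_a1 = tan²(45°−33.9°/2) = 0.2839; K_a2 = tan²(45°−32.8°/2) = 0.2973.
Layer 1: σ at base = K_a1 γ₁ h₁ = 7.197 kPa; P₁ = ½×7.197×1.5 = 5.398.
Layer 2: σ_v at top = γ₁h₁ = 25.35; σ_h top = K_a2×25.35 = 7.536; σ_h base = K_a2×(25.35+21.1×2.2) = 21.33.
P₂ = ½(7.536+21.33)×2.2 = 31.76. Total P_a = 5.398+31.76 = 37.15 kN/m.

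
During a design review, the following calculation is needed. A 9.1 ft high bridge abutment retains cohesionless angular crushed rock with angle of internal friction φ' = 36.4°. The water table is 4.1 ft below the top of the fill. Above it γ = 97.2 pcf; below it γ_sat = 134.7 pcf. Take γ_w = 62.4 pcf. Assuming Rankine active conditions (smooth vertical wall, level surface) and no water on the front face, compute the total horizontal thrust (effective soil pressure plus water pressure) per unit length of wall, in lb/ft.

K_a = tan²(45° − φ/2) = 0.2552.
γ' = 134.7 − 62.4 = 72.30 pcf. Depth below WT = 5.0 ft.
σ'_h at WT = K_a γ d_w = 101.7 psf; at base = 101.7 + K_a γ' × 5.0 = 193.9 psf.
P₁ (0–4.1 ft) = ½×101.7×4.1 = 208.5. P₂ (4.1–9.1 ft) = ½(101.7+193.9)×5.0 = 739.0.
P_w = ½ γ_w h₂² = 0.5×62.4×5.0² = 780.0. Total = 208.5+739.0+780.0 = 1727 lb/ft.

1730 lb/ft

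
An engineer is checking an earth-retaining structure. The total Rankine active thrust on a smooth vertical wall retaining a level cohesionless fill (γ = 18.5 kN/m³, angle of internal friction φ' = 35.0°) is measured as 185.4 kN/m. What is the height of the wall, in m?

8.60 m

K_a = 0.2710. P_a = ½ K_a γ H² ⇒ H = √(2P_a/(K_a γ)).
H = √(2×185.4/(0.2710×18.5)) = 8.600 m.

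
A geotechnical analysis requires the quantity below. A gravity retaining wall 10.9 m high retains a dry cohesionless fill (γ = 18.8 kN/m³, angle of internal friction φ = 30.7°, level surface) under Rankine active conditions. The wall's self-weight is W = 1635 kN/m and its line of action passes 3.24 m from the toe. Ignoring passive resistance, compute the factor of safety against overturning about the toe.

4.03

K_a = tan²(45° − 30.7°/2) = 0.3240.
P_a = ½K_aγH² = 0.5×0.3240×18.8×10.9² = 361.9 kN/m, acting at H/3 = 3.633 m above the base.
Overturning moment M_o = P_a × H/3 = 361.9 × 3.633 = 1315.
Resisting moment M_r = W × 3.24 = 1635 × 3.24 = 5297.
FS_overturning = M_r/M_o = 5297/1315 = 4.029.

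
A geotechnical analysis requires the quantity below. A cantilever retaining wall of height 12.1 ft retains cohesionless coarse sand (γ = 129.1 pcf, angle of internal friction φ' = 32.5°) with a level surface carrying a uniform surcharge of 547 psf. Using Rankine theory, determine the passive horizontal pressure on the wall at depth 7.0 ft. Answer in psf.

4820 psf

K_p = (1 + sin φ)/(1 − sin φ) = 3.322.
σ_v = γz + q = 129.1 × 7.0 + 547 = 1451 psf.
σ_h = K_p σ_v = 3.322 × 1451 = 4820 psf.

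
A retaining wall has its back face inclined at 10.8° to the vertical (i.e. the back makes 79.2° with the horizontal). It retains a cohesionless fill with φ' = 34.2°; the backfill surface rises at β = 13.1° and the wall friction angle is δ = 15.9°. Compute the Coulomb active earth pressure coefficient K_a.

K_a = sin²(α+φ) / [sin²α · sin(α−δ) · (1 + √{sin(φ+δ)sin(φ−β) / (sin(α−δ)sin(α+β))})²].
With α = 79.2°, φ = 34.2°, δ = 15.9°, β = 13.1°: K_a = 0.4035.

0.403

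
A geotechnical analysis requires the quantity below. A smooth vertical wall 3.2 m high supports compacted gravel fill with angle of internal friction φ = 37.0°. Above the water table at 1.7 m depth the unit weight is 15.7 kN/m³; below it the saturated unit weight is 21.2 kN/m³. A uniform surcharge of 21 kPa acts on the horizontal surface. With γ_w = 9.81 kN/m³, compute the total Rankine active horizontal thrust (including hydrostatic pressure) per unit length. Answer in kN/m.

46.5 kN/m

K_a = tan²(45° − φ/2) = 0.2486.
γ' = 21.2 − 9.81 = 11.39 kN/m³. h₂ = H − d_w = 1.5 m.
σ'_h: at surface K_a·q = 5.220; at WT K_a(q+γd_w) = 11.85; at base K_a(q+γd_w+γ'h₂) = 16.10 kPa.
P₁ = ½(5.220+11.85)×1.7 = 14.51; P₂ = ½(11.85+16.10)×1.5 = 20.97; P_w = ½γ_w h₂² = 11.04.
Total = 14.51+20.97+11.04 = 46.52 kN/m.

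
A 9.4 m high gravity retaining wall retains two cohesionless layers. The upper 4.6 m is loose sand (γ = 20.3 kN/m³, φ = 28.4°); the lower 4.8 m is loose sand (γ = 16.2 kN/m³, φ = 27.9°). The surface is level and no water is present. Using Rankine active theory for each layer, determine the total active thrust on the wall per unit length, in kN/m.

306 kN/m

K_a1 = tan²(45°−28.4°/2) = 0.3554; K_a2 = tan²(45°−27.9°/2) = 0.3625.
Layer 1: σ at base = K_a1 γ₁ h₁ = 33.18 kPa; P₁ = ½×33.18×4.6 = 76.32.
Layer 2: σ_v at top = γ₁h₁ = 93.38; σ_h top = K_a2×93.38 = 33.85; σ_h base = K_a2×(93.38+16.2×4.8) = 62.03.
P₂ = ½(33.85+62.03)×4.8 = 230.1. Total P_a = 76.32+230.1 = 306.4 kN/m.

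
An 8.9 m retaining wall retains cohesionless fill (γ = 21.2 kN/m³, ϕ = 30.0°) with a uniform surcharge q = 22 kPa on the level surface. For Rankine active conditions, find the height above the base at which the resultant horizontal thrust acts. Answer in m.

K_a = 0.3333.
Triangular part P₁ = ½K_aγH² = 279.9 at H/3 = 2.967 m; rectangular part P₂ = K_a q H = 65.27 at H/2 = 4.450 m.
ȳ = (P₁·2.967 + P₂·4.450)/(P₁+P₂) = 3.247 m.

3.25 m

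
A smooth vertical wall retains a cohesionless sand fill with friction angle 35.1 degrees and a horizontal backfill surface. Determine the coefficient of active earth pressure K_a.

K_a = (1 − sin φ)/(1 + sin φ) = (1 − sin 35.1°)/(1 + sin 35.1°) = 0.2698.

0.270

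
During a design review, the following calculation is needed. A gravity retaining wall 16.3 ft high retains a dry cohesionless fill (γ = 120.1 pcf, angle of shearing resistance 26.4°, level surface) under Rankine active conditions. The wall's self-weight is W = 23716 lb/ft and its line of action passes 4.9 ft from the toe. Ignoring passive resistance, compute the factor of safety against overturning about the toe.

3.49

K_a = tan²(45° − 26.4°/2) = 0.3844.
P_a = ½K_aγH² = 0.5×0.3844×120.1×16.3² = 6134 lb/ft, acting at H/3 = 5.433 ft above the base.
Overturning moment M_o = P_a × H/3 = 6134 × 5.433 = 33330.
Resisting moment M_r = W × 4.9 = 23716 × 4.9 = 116200.
FS_overturning = M_r/M_o = 116200/33330 = 3.487.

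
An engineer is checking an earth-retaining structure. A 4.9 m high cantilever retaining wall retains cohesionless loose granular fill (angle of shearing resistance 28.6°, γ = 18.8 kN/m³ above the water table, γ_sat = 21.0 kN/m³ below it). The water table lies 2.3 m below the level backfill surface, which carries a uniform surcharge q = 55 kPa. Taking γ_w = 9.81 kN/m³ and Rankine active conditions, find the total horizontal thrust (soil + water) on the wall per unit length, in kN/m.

199 kN/m

K_a = tan²(45° − φ/2) = 0.3525.
γ' = 21.0 − 9.81 = 11.19 kN/m³. h₂ = H − d_w = 2.6 m.
σ'_h: at surface K_a·q = 19.39; at WT K_a(q+γd_w) = 34.63; at base K_a(q+γd_w+γ'h₂) = 44.89 kPa.
P₁ = ½(19.39+34.63)×2.3 = 62.13; P₂ = ½(34.63+44.89)×2.6 = 103.4; P_w = ½γ_w h₂² = 33.16.
Total = 62.13+103.4+33.16 = 198.7 kN/m.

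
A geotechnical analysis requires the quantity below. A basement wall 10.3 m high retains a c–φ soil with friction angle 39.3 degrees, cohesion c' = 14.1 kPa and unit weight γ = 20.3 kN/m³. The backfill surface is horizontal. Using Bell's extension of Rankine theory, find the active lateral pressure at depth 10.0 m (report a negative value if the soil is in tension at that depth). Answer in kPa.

K_a = (1 − sin φ)/(1 + sin φ) = 0.2245.
σ_a = K_a γ z − 2c√K_a = 0.2245×20.3×10.0 − 2×14.1×0.4738 = 32.20 kPa.

32.2 kPa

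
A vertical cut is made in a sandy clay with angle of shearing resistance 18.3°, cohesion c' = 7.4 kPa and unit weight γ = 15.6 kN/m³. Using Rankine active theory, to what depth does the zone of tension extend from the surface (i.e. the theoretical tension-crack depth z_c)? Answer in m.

K_a = tan²(45° − 18.3°/2) = 0.5221; √K_a = 0.7226.
The active pressure is zero where K_a γ z = 2c√K_a, so z_c = 2c/(γ√K_a) = 2×7.4/(15.6×0.7226) = 1.313 m.

1.31 m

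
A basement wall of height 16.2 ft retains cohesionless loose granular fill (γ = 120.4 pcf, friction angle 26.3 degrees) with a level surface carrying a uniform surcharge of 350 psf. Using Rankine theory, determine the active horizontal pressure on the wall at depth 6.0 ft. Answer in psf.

K_a = (1 − sin φ)/(1 + sin φ) = 0.3859.
σ_v = γz + q = 120.4 × 6.0 + 350 = 1072 psf.
σ_h = K_a σ_v = 0.3859 × 1072 = 413.9 psf.

414 psf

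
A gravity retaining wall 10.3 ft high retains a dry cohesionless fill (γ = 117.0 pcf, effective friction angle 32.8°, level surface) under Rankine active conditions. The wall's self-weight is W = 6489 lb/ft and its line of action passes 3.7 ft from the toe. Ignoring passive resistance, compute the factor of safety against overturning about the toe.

K_a = tan²(45° − 32.8°/2) = 0.2973.
P_a = ½K_aγH² = 0.5×0.2973×117.0×10.3² = 1845 lb/ft, acting at H/3 = 3.433 ft above the base.
Overturning moment M_o = P_a × H/3 = 1845 × 3.433 = 6334.
Resisting moment M_r = W × 3.7 = 6489 × 3.7 = 24010.
FS_overturning = M_r/M_o = 24010/6334 = 3.790.

3.79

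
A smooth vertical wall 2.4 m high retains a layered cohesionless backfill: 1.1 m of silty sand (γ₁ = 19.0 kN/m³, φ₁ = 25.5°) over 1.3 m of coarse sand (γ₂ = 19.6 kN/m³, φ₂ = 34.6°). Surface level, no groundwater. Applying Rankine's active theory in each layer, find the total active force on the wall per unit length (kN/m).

K_a1 = tan²(45°−25.5°/2) = 0.3981; K_a2 = tan²(45°−34.6°/2) = 0.2756.
Layer 1: σ at base = K_a1 γ₁ h₁ = 8.320 kPa; P₁ = ½×8.320×1.1 = 4.576.
Layer 2: σ_v at top = γ₁h₁ = 20.90; σ_h top = K_a2×20.90 = 5.761; σ_h base = K_a2×(20.90+19.6×1.3) = 12.78.
P₂ = ½(5.761+12.78)×1.3 = 12.05. Total P_a = 4.576+12.05 = 16.63 kN/m.

16.6 kN/m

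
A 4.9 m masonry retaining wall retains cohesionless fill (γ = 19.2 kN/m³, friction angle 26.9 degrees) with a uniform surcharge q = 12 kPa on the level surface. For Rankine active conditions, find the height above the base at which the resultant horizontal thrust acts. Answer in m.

1.80 m

K_a = 0.3770.
Triangular part P₁ = ½K_aγH² = 86.90 at H/3 = 1.633 m; rectangular part P₂ = K_a q H = 22.17 at H/2 = 2.450 m.
ȳ = (P₁·1.633 + P₂·2.450)/(P₁+P₂) = 1.799 m.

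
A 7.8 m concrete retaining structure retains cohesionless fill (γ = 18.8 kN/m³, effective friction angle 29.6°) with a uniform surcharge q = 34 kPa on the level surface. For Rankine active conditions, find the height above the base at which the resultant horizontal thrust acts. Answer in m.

3.01 m

K_a = 0.3387.
Triangular part P₁ = ½K_aγH² = 193.7 at H/3 = 2.600 m; rectangular part P₂ = K_a q H = 89.83 at H/2 = 3.900 m.
ȳ = (P₁·2.600 + P₂·3.900)/(P₁+P₂) = 3.012 m.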